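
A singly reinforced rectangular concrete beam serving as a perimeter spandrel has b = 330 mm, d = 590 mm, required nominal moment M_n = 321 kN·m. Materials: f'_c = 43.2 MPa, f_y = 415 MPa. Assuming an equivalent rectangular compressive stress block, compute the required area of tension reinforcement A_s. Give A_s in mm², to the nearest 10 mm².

A_s ≈ 1370 mm²

With M_n = 0.85 f'_c a b (d − a/2), solve the quadratic for a:
a = d − √(d² − 2M_n/(0.85 f'_c b)) = 590 − √(590² − 2 × 321×10⁶/(0.85 × 43.2 × 330)) = 46.75 mm.
A_s = 0.85 f'_c a b / f_y = 0.85 × 43.2 × 46.75 × 330 / 415 = 1365.1 mm².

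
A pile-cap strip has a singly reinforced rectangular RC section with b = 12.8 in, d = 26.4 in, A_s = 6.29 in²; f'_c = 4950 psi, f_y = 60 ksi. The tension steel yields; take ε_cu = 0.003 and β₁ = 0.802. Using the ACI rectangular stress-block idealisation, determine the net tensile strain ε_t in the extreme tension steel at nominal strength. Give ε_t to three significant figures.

a = A_s f_y/(0.85 f'_c b) = 7.008 in.
β₁ = 0.802, so c = a/β₁ = 7.008/0.802 = 8.738 in.
From the linear strain diagram with ε_cu = 0.003: ε_t = 0.003 (d − c)/c = 0.003 × (26.4 − 8.738)/8.738 = 0.00606.
Since ε_t ≥ 0.005, the section is tension-controlled.

ε_t ≈ 0.00606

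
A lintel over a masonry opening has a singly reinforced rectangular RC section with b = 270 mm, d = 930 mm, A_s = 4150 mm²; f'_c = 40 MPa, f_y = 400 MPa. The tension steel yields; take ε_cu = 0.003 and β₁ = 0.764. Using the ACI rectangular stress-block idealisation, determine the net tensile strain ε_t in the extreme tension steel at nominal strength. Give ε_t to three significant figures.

a = A_s f_y/(0.85 f'_c b) = 180.83 mm.
β₁ = 0.764, so c = a/β₁ = 180.83/0.764 = 236.69 mm.
From the linear strain diagram with ε_cu = 0.003: ε_t = 0.003 (d − c)/c = 0.003 × (930 − 236.69)/236.69 = 0.00879.
Since ε_t ≥ 0.005, the section is tension-controlled.

ε_t ≈ 0.00879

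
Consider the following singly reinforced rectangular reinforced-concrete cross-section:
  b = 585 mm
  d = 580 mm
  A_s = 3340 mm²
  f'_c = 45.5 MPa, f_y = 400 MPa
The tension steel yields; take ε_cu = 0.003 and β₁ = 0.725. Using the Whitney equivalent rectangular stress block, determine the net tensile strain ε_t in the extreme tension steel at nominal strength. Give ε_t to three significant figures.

ε_t ≈ 0.0184

a = A_s f_y/(0.85 f'_c b) = 59.05 mm.
β₁ = 0.725, so c = a/β₁ = 59.05/0.725 = 81.45 mm.
From the linear strain diagram with ε_cu = 0.003: ε_t = 0.003 (d − c)/c = 0.003 × (580 − 81.45)/81.45 = 0.0184.
Since ε_t ≥ 0.005, the section is tension-controlled.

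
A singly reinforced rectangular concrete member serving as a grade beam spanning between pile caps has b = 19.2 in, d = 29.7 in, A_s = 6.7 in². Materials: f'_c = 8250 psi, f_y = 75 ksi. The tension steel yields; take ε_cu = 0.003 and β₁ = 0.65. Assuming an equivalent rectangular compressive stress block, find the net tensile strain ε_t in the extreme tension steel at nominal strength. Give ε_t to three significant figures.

ε_t ≈ 0.0125

a = A_s f_y/(0.85 f'_c b) = 3.732 in.
β₁ = 0.65, so c = a/β₁ = 3.732/0.65 = 5.742 in.
From the linear strain diagram with ε_cu = 0.003: ε_t = 0.003 (d − c)/c = 0.003 × (29.7 − 5.742)/5.742 = 0.0125.
Since ε_t ≥ 0.005, the section is tension-controlled.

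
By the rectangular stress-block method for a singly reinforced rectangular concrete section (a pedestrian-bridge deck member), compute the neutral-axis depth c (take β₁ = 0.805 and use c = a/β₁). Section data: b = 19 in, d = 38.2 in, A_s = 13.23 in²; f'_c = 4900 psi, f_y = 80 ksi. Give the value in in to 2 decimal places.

c ≈ 16.61 in

T = A_s f_y = 13.23 × 80 = 1058.4 kips.
a = T/(0.85 f'_c b) = 1058.4/(0.85 × 4.9 × 19) = 13.3746 in.
With β₁ = 0.805, c = a/β₁ = 13.3746/0.805 = 16.61 in.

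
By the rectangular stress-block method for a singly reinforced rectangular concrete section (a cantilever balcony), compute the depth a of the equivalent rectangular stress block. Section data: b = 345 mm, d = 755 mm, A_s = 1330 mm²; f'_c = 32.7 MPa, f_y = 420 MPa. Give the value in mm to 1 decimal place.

a ≈ 58.3 mm

T = A_s f_y = 1330 × 420 = 558600 N = 558.6 kN.
Setting C = 0.85 f'_c a b equal to T: a = 558600/(0.85 × 32.7 × 345) = 58.3 mm.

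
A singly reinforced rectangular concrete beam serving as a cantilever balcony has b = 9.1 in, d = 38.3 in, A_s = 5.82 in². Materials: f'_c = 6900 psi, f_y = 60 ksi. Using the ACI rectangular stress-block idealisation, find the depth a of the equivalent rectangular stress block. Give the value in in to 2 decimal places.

a ≈ 6.54 in

T = A_s f_y = 5.82 × 60 = 349.2 kips.
a = T/(0.85 f'_c b) = 349.2/(0.85 × 6.9 × 9.1) = 6.54 in.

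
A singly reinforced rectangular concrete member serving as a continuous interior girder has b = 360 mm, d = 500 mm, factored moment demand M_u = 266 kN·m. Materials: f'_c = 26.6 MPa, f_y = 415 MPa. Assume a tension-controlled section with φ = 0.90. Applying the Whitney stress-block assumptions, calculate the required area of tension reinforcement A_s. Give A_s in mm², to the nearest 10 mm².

A_s ≈ 1550 mm²

M_n = M_u/φ = 266/0.90 = 295.556 kN·m.
With M_n = 0.85 f'_c a b (d − a/2), solve the quadratic for a:
a = d − √(d² − 2M_n/(0.85 f'_c b)) = 500 − √(500² − 2 × 295.556×10⁶/(0.85 × 26.6 × 360)) = 78.84 mm.
A_s = 0.85 f'_c a b / f_y = 0.85 × 26.6 × 78.84 × 360 / 415 = 1546.3 mm².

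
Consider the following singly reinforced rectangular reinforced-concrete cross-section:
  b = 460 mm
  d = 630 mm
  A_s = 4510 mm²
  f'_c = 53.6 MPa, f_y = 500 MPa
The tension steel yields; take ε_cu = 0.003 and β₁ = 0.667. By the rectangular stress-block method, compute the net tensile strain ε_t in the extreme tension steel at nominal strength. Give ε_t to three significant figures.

ε_t ≈ 0.00872

a = A_s f_y/(0.85 f'_c b) = 107.60 mm.
β₁ = 0.667, so c = a/β₁ = 107.60/0.667 = 161.32 mm.
From the linear strain diagram with ε_cu = 0.003: ε_t = 0.003 (d − c)/c = 0.003 × (630 − 161.32)/161.32 = 0.00872.
Since ε_t ≥ 0.005, the section is tension-controlled.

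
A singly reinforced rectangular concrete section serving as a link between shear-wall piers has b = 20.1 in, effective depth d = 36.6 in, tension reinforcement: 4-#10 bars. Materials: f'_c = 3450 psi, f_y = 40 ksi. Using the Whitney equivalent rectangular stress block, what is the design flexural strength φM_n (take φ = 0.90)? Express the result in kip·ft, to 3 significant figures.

A_s = 4 × 1.27 = 5.08 in².
T = A_s f_y = 5.08 × 40 = 203.2 kips.
a = T/(0.85 f'_c b) = 203.2/(0.85 × 3.45 × 20.1) = 3.447 in.
M_n = T(d − a/2) = 203.2 × (36.6 − 1.7235) = 7086.9 kip·in = 7086.9/12 = 590.58 kip·ft.
φM_n = 0.90 × 590.58 = 531.52 kip·ft.

φM_n ≈ 532 kip·ft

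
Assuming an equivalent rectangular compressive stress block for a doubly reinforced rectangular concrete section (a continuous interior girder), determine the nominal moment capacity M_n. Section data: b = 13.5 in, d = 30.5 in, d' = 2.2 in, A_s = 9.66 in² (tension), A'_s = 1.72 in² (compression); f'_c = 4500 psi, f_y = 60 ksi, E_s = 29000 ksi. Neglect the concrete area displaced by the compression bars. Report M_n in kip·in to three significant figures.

Assume both steels yield.
a = (A_s − A'_s) f_y/(0.85 f'_c b) = (9.66 − 1.72) × 60/(0.85 × 4.5 × 13.5) = 9.226 in.
c = a/β₁ = 9.226/0.825 = 11.183 in; ε'_s = 0.003(c − d')/c = 0.0024 ≥ ε_y = 0.0021, so the compression steel yields.
M_n = (A_s − A'_s) f_y (d − a/2) + A'_s f_y (d − d') = 476.4 × (30.5 − 4.613) + 103.2 × (30.5 − 2.2) = 12332.6 + 2920.6 = 15253.2 kip·in.

M_n ≈ 15300 kip·in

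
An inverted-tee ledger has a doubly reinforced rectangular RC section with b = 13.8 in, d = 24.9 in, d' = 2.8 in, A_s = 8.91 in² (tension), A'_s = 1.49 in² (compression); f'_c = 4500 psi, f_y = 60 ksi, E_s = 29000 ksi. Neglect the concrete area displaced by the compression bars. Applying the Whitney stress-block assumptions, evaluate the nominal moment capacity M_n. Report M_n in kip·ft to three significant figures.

M_n ≈ 932 kip·ft

Assume both steels yield.
a = (A_s − A'_s) f_y/(0.85 f'_c b) = (8.91 − 1.49) × 60/(0.85 × 4.5 × 13.8) = 8.434 in.
c = a/β₁ = 8.434/0.825 = 10.223 in; ε'_s = 0.003(c − d')/c = 0.0022 ≥ ε_y = 0.0021, so the compression steel yields.
M_n = (A_s − A'_s) f_y (d − a/2) + A'_s f_y (d − d') = 445.2 × (24.9 − 4.217) + 89.4 × (24.9 − 2.8) = 9208.1 + 1975.7 = 11183.8 kip·in = 11183.8/12 = 931.98 kip·ft.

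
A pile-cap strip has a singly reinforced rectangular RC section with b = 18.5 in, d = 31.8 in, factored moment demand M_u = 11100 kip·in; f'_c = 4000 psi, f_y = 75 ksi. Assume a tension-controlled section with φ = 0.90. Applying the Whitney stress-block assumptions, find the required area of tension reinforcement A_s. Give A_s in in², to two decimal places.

A_s ≈ 5.80 in²

M_n = M_u/φ = 11100/0.90 = 12333.3 kip·in.
From M_n = 0.85 f'_c a b (d − a/2):
a = d − √(d² − 2M_n/(0.85 f'_c b)) = 31.8 − √(31.8² − 2 × 12333.3/(0.85 × 4 × 18.5)) = 6.919 in.
A_s = 0.85 f'_c a b / f_y = 0.85 × 4 × 6.919 × 18.5 / 75 = 5.803 in².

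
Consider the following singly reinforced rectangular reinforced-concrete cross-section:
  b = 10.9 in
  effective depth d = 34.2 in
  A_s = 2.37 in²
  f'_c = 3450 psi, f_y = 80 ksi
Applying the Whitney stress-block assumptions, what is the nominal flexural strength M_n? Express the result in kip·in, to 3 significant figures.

T = A_s f_y = 2.37 × 80 = 189.6 kips.
a = T/(0.85 f'_c b) = 189.6/(0.85 × 3.45 × 10.9) = 5.932 in.
M_n = T(d − a/2) = 189.6 × (34.2 − 2.966) = 5922.0 kip·in.

M_n ≈ 5920 kip·in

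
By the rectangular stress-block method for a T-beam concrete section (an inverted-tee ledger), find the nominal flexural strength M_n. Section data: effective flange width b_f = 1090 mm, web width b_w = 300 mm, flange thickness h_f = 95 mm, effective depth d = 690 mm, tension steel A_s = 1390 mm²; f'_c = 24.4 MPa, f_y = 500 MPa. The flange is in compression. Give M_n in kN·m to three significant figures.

Tension: T = A_s f_y = 1390 × 500 = 695000 N.
Try a within the flange: a = T/(0.85 f'_c b_f) = 695000/(0.85 × 24.4 × 1090) = 30.74 mm.
Since a = 30.74 ≤ h_f = 95 mm, the stress block lies entirely in the flange; analyse as a rectangular beam of width b_f.
M_n = T(d − a/2) = 695000 × (690 − 15.37) = 468.87 × 10⁶ N·mm.
M_n = 468.87 kN·m.

M_n ≈ 469 kN·m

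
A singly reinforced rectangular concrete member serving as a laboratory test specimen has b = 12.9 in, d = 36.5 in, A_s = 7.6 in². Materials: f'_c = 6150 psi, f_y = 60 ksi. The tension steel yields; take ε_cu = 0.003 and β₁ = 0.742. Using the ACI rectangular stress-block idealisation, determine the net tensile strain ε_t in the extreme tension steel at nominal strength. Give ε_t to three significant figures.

a = A_s f_y/(0.85 f'_c b) = 6.762 in.
β₁ = 0.742, so c = a/β₁ = 6.762/0.742 = 9.113 in.
From the linear strain diagram with ε_cu = 0.003: ε_t = 0.003 (d − c)/c = 0.003 × (36.5 − 9.113)/9.113 = 0.00902.
Since ε_t ≥ 0.005, the section is tension-controlled.

ε_t ≈ 0.00902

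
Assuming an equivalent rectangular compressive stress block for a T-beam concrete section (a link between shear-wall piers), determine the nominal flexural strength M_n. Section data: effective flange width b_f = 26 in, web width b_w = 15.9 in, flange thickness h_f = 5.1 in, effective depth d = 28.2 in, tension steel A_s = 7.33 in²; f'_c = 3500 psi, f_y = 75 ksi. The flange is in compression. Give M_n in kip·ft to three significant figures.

M_n ≈ 1120 kip·ft

Tension: T = A_s f_y = 7.33 × 75 = 549.75 kips.
Try a within the flange: a = T/(0.85 f'_c b_f) = 549.75/(0.85 × 3.5 × 26) = 7.107 in.
a = 7.107 > h_f = 5.1 in: the block extends into the web. Split into flange-overhang and web parts.
C_f = 0.85 f'_c (b_f − b_w) h_f = 0.85 × 3.5 × (26 − 15.9) × 5.1 = 153.2 kips.
Remaining web compression depth: a_w = (T − C_f)/(0.85 f'_c b_w) = (549.75 − 153.2)/(0.85 × 3.5 × 15.9) = 8.383 in.
M_n = C_f(d − h_f/2) + (T − C_f)(d − a_w/2) = 153.2 × (28.2 − 2.55) + 396.55 × (28.2 − 4.1915) = 3929.6 + 9520.6 = 13450.2 kip·in.
M_n = 13450.2/12 = 1120.85 kip·ft.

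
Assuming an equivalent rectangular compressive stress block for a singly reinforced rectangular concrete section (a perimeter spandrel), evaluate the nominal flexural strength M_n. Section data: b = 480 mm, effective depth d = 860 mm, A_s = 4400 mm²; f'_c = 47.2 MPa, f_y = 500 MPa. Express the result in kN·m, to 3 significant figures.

T = A_s f_y = 4400 × 500 = 2200000 N = 2200 kN.
From C = T: a = T/(0.85 f'_c b) = 2200000/(0.85 × 47.2 × 480) = 114.24 mm.
M_n = T(d − a/2) = 2200 kN × (860 − 57.12) mm = 1766.34 kN·m.

M_n ≈ 1770 kN·m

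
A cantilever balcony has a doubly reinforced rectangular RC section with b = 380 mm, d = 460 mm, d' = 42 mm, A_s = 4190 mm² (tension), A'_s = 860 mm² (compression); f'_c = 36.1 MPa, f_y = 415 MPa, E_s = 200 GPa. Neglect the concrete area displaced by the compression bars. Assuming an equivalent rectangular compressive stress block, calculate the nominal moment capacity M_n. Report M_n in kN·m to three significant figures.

M_n ≈ 703 kN·m

Assume both tension and compression steel yield.
Net tension couple steel: A_s − A'_s = 3330 mm².
a = (A_s − A'_s) f_y / (0.85 f'_c b) = 1381950/(0.85 × 36.1 × 380) = 118.52 mm.
c = a/β₁ = 118.52/0.792 = 149.65 mm; ε'_s = 0.003(c − d')/c = 0.0022 ≥ f_y/E_s = 0.0021, so compression steel does yield.
M_n = (A_s − A'_s) f_y (d − a/2) + A'_s f_y (d − d') = [1381950 × (460 − 59.26) + 356900 × (460 − 42)] × 10⁻⁶ = 553.80 + 149.18 = 702.98 kN·m.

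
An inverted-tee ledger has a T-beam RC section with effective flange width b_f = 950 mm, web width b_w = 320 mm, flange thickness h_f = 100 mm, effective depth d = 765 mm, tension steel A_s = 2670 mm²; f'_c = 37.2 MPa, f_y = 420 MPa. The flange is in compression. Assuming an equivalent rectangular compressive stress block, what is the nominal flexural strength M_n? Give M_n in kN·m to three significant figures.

Tension: T = A_s f_y = 2670 × 420 = 1121400 N.
Try a within the flange: a = T/(0.85 f'_c b_f) = 1121400/(0.85 × 37.2 × 950) = 37.33 mm.
Since a = 37.33 ≤ h_f = 100 mm, the stress block lies entirely in the flange; analyse as a rectangular beam of width b_f.
M_n = T(d − a/2) = 1121400 × (765 − 18.665) = 836.94 × 10⁶ N·mm.
M_n = 836.94 kN·m.

M_n ≈ 837 kN·m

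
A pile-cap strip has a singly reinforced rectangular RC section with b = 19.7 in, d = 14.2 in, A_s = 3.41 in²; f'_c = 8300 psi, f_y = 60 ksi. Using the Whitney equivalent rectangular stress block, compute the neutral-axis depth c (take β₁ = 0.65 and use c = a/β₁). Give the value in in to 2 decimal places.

c ≈ 2.26 in

T = A_s f_y = 3.41 × 60 = 204.6 kips.
a = T/(0.85 f'_c b) = 204.6/(0.85 × 8.3 × 19.7) = 1.4721 in.
With β₁ = 0.65, c = a/β₁ = 1.4721/0.65 = 2.26 in.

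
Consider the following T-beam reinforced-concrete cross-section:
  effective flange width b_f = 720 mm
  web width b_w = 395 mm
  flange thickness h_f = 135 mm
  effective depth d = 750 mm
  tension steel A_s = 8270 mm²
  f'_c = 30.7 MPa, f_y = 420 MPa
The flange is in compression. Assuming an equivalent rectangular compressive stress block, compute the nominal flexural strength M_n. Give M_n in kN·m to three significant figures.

Tension: T = A_s f_y = 8270 × 420 = 3473400 N.
Try a within the flange: a = T/(0.85 f'_c b_f) = 3473400/(0.85 × 30.7 × 720) = 184.87 mm.
a = 184.87 > h_f = 135 mm: the block extends into the web. Split into flange-overhang and web parts.
C_f = 0.85 f'_c (b_f − b_w) h_f = 0.85 × 30.7 × (720 − 395) × 135 = 1144918 N.
Remaining web compression depth: a_w = (T − C_f)/(0.85 f'_c b_w) = (3473400 − 1144918)/(0.85 × 30.7 × 395) = 225.90 mm.
M_n = C_f(d − h_f/2) + (T − C_f)(d − a_w/2) = 1144918 × (750 − 67.5) + 2328482 × (750 − 112.95) = 781.41 + 1483.36 = 2264.77 × 10⁶ N·mm.
M_n = 2264.77 kN·m.

M_n ≈ 2260 kN·m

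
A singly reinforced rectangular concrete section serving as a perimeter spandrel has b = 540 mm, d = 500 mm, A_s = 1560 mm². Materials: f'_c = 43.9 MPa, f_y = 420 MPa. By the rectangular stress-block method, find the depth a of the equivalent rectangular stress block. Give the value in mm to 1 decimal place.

T = A_s f_y = 1560 × 420 = 655200 N = 655.2 kN.
Setting C = 0.85 f'_c a b equal to T: a = 655200/(0.85 × 43.9 × 540) = 32.5 mm.

a ≈ 32.5 mm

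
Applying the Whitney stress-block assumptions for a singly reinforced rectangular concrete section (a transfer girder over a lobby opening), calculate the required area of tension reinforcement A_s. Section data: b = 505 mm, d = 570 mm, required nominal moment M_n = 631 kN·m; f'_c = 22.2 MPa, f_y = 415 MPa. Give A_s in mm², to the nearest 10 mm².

A_s ≈ 3010 mm²

With M_n = 0.85 f'_c a b (d − a/2), solve the quadratic for a:
a = d − √(d² − 2M_n/(0.85 f'_c b)) = 570 − √(570² − 2 × 631×10⁶/(0.85 × 22.2 × 505)) = 131.29 mm.
A_s = 0.85 f'_c a b / f_y = 0.85 × 22.2 × 131.29 × 505 / 415 = 3014.7 mm².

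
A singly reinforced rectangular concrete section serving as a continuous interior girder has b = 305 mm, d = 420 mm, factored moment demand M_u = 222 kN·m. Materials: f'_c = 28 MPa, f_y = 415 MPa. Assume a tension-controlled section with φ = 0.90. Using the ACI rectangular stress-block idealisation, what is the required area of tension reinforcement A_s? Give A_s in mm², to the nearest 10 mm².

A_s ≈ 1590 mm²

M_n = M_u/φ = 222/0.90 = 246.667 kN·m.
With M_n = 0.85 f'_c a b (d − a/2), solve the quadratic for a:
a = d − √(d² − 2M_n/(0.85 f'_c b)) = 420 − √(420² − 2 × 246.667×10⁶/(0.85 × 28 × 305)) = 90.70 mm.
A_s = 0.85 f'_c a b / f_y = 0.85 × 28 × 90.70 × 305 / 415 = 1586.5 mm².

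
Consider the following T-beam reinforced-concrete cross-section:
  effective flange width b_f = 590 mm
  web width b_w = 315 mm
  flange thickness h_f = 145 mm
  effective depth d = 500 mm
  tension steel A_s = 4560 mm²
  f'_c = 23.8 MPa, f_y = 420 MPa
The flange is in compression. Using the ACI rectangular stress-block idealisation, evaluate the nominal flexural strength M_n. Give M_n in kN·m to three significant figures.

Tension: T = A_s f_y = 4560 × 420 = 1915200 N.
Try a within the flange: a = T/(0.85 f'_c b_f) = 1915200/(0.85 × 23.8 × 590) = 160.46 mm.
a = 160.46 > h_f = 145 mm: the block extends into the web. Split into flange-overhang and web parts.
C_f = 0.85 f'_c (b_f − b_w) h_f = 0.85 × 23.8 × (590 − 315) × 145 = 806671 N.
Remaining web compression depth: a_w = (T − C_f)/(0.85 f'_c b_w) = (1915200 − 806671)/(0.85 × 23.8 × 315) = 173.96 mm.
M_n = C_f(d − h_f/2) + (T − C_f)(d − a_w/2) = 806671 × (500 − 72.5) + 1108529 × (500 − 86.98) = 344.85 + 457.84 = 802.69 × 10⁶ N·mm.
M_n = 802.69 kN·m.

M_n ≈ 803 kN·m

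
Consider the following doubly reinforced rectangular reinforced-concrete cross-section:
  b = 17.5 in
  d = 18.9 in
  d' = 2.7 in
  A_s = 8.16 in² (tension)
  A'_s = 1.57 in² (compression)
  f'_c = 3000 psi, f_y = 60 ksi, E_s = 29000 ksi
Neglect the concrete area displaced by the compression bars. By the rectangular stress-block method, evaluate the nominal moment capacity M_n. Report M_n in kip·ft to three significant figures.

Assume both steels yield.
a = (A_s − A'_s) f_y/(0.85 f'_c b) = (8.16 − 1.57) × 60/(0.85 × 3 × 17.5) = 8.861 in.
c = a/β₁ = 8.861/0.85 = 10.425 in; ε'_s = 0.003(c − d')/c = 0.0022 ≥ ε_y = 0.0021, so the compression steel yields.
M_n = (A_s − A'_s) f_y (d − a/2) + A'_s f_y (d − d') = 395.4 × (18.9 − 4.4305) + 94.2 × (18.9 − 2.7) = 5721.2 + 1526.0 = 7247.2 kip·in = 7247.2/12 = 603.93 kip·ft.

M_n ≈ 604 kip·ft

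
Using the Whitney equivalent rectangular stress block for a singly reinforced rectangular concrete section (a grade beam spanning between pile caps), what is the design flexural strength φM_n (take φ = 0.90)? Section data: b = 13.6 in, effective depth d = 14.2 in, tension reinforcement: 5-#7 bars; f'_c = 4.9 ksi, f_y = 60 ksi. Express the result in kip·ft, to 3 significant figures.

A_s = 5 × 0.6 = 3 in².
T = A_s f_y = 3 × 60 = 180 kips.
a = T/(0.85 f'_c b) = 180/(0.85 × 4.9 × 13.6) = 3.178 in.
M_n = T(d − a/2) = 180 × (14.2 − 1.589) = 2270.0 kip·in = 2270.0/12 = 189.17 kip·ft.
φM_n = 0.90 × 189.17 = 170.25 kip·ft.

φM_n ≈ 170 kip·ft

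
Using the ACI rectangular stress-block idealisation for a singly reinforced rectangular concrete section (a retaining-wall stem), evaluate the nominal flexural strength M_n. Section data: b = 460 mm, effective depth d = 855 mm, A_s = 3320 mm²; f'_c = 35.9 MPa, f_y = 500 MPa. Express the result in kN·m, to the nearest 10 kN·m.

T = A_s f_y = 3320 × 500 = 1660000 N = 1660 kN.
From C = T: a = T/(0.85 f'_c b) = 1660000/(0.85 × 35.9 × 460) = 118.26 mm.
M_n = T(d − a/2) = 1660 kN × (855 − 59.13) mm = 1321.14 kN·m.

M_n ≈ 1320 kN·m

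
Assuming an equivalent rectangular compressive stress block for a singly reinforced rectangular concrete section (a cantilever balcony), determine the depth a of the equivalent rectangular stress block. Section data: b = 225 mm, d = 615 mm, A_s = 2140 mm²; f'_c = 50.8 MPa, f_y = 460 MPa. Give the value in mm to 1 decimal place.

T = A_s f_y = 2140 × 460 = 984400 N = 984.4 kN.
Setting C = 0.85 f'_c a b equal to T: a = 984400/(0.85 × 50.8 × 225) = 101.3 mm.

a ≈ 101.3 mm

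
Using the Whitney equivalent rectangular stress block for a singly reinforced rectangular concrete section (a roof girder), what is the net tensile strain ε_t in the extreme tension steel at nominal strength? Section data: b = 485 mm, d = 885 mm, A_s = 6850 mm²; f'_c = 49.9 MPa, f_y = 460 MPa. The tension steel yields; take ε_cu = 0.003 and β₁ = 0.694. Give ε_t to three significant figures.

ε_t ≈ 0.00903

a = A_s f_y/(0.85 f'_c b) = 153.17 mm.
β₁ = 0.694, so c = a/β₁ = 153.17/0.694 = 220.71 mm.
From the linear strain diagram with ε_cu = 0.003: ε_t = 0.003 (d − c)/c = 0.003 × (885 − 220.71)/220.71 = 0.00903.
Since ε_t ≥ 0.005, the section is tension-controlled.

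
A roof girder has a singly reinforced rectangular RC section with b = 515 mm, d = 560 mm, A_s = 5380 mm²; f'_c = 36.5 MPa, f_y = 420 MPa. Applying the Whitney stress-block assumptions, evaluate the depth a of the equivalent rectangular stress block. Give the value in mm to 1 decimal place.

T = A_s f_y = 5380 × 420 = 2259600 N = 2259.6 kN.
Setting C = 0.85 f'_c a b equal to T: a = 2259600/(0.85 × 36.5 × 515) = 141.4 mm.

a ≈ 141.4 mm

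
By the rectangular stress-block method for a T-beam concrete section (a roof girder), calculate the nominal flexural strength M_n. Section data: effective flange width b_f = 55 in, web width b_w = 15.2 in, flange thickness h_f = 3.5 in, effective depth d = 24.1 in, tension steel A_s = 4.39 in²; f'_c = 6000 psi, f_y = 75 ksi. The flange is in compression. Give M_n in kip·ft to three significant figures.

M_n ≈ 645 kip·ft

Tension: T = A_s f_y = 4.39 × 75 = 329.25 kips.
Try a within the flange: a = T/(0.85 f'_c b_f) = 329.25/(0.85 × 6 × 55) = 1.174 in.
Since a = 1.174 ≤ h_f = 3.5 in, the stress block lies entirely in the flange; analyse as a rectangular beam of width b_f.
M_n = T(d − a/2) = 329.25 × (24.1 − 0.587) = 7741.7 kip·in.
M_n = 7741.7/12 = 645.14 kip·ft.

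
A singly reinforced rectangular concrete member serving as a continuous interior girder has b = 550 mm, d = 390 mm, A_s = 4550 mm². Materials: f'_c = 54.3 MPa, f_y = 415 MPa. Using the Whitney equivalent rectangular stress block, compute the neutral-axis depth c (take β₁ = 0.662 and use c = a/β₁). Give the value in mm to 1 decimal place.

c ≈ 112.4 mm

T = A_s f_y = 4550 × 415 = 1888250 N = 1888.25 kN.
Setting C = 0.85 f'_c a b equal to T: a = 1888250/(0.85 × 54.3 × 550) = 74.384 mm.
With β₁ = 0.662, c = a/β₁ = 74.384/0.662 = 112.4 mm.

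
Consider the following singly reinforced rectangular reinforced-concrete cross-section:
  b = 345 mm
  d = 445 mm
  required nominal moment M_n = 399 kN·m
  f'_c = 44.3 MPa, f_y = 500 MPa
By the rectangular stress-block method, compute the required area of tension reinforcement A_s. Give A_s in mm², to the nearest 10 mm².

With M_n = 0.85 f'_c a b (d − a/2), solve the quadratic for a:
a = d − √(d² − 2M_n/(0.85 f'_c b)) = 445 − √(445² − 2 × 399×10⁶/(0.85 × 44.3 × 345)) = 75.41 mm.
A_s = 0.85 f'_c a b / f_y = 0.85 × 44.3 × 75.41 × 345 / 500 = 1959.3 mm².

A_s ≈ 1960 mm²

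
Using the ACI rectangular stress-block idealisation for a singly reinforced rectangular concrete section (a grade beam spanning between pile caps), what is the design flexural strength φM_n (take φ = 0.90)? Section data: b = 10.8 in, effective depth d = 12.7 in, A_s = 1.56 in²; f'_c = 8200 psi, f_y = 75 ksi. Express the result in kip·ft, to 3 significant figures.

φM_n ≈ 105 kip·ft

T = A_s f_y = 1.56 × 75 = 117 kips.
a = T/(0.85 f'_c b) = 117/(0.85 × 8.2 × 10.8) = 1.554 in.
M_n = T(d − a/2) = 117 × (12.7 − 0.777) = 1395.0 kip·in = 1395.0/12 = 116.25 kip·ft.
φM_n = 0.90 × 116.25 = 104.63 kip·ft.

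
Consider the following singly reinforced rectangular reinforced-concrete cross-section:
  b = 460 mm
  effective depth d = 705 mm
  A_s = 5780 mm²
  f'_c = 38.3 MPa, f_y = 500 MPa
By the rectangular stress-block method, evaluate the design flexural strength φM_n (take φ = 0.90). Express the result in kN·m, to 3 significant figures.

T = A_s f_y = 5780 × 500 = 2890000 N = 2890 kN.
From C = T: a = T/(0.85 f'_c b) = 2890000/(0.85 × 38.3 × 460) = 192.98 mm.
M_n = T(d − a/2) = 2890 kN × (705 − 96.49) mm = 1758.59 kN·m.
φM_n = 0.90 × 1758.59 = 1582.73 kN·m.

φM_n ≈ 1580 kN·m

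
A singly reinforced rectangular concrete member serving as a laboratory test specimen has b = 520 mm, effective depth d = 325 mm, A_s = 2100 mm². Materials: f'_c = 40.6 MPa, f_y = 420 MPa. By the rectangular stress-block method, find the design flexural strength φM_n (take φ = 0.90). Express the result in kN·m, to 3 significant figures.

φM_n ≈ 238 kN·m

T = A_s f_y = 2100 × 420 = 882000 N = 882 kN.
From C = T: a = T/(0.85 f'_c b) = 882000/(0.85 × 40.6 × 520) = 49.15 mm.
M_n = T(d − a/2) = 882 kN × (325 − 24.575) mm = 264.97 kN·m.
φM_n = 0.90 × 264.97 = 238.47 kN·m.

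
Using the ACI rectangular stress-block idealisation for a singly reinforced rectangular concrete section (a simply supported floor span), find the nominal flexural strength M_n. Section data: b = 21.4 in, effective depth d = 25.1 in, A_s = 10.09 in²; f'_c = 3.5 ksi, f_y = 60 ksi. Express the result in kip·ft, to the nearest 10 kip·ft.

M_n ≈ 1030 kip·ft

T = A_s f_y = 10.09 × 60 = 605.4 kips.
a = T/(0.85 f'_c b) = 605.4/(0.85 × 3.5 × 21.4) = 9.509 in.
M_n = T(d − a/2) = 605.4 × (25.1 − 4.7545) = 12317.2 kip·in = 12317.2/12 = 1026.43 kip·ft.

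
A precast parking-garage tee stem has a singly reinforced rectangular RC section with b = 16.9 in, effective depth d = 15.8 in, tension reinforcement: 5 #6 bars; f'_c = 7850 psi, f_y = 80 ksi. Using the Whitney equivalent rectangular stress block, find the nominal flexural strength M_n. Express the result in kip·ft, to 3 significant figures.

M_n ≈ 220 kip·ft

A_s = 5 × 0.44 = 2.2 in².
T = A_s f_y = 2.2 × 80 = 176 kips.
a = T/(0.85 f'_c b) = 176/(0.85 × 7.85 × 16.9) = 1.561 in.
M_n = T(d − a/2) = 176 × (15.8 − 0.7805) = 2643.4 kip·in = 2643.4/12 = 220.28 kip·ft.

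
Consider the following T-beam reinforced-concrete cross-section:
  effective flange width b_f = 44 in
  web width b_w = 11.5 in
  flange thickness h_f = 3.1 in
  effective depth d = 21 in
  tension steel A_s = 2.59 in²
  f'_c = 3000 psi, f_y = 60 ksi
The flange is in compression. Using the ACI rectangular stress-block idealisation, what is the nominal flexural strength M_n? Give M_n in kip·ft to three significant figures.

M_n ≈ 263 kip·ft

Tension: T = A_s f_y = 2.59 × 60 = 155.4 kips.
Try a within the flange: a = T/(0.85 f'_c b_f) = 155.4/(0.85 × 3 × 44) = 1.385 in.
Since a = 1.385 ≤ h_f = 3.1 in, the stress block lies entirely in the flange; analyse as a rectangular beam of width b_f.
M_n = T(d − a/2) = 155.4 × (21 − 0.6925) = 3155.8 kip·in.
M_n = 3155.8/12 = 262.98 kip·ft.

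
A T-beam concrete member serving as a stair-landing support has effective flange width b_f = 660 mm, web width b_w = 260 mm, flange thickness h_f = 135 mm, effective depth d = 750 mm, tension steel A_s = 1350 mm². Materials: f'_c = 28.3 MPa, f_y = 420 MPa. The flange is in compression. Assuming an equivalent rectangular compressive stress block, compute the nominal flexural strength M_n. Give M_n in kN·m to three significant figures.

M_n ≈ 415 kN·m

Tension: T = A_s f_y = 1350 × 420 = 567000 N.
Try a within the flange: a = T/(0.85 f'_c b_f) = 567000/(0.85 × 28.3 × 660) = 35.71 mm.
Since a = 35.71 ≤ h_f = 135 mm, the stress block lies entirely in the flange; analyse as a rectangular beam of width b_f.
M_n = T(d − a/2) = 567000 × (750 − 17.855) = 415.13 × 10⁶ N·mm.
M_n = 415.13 kN·m.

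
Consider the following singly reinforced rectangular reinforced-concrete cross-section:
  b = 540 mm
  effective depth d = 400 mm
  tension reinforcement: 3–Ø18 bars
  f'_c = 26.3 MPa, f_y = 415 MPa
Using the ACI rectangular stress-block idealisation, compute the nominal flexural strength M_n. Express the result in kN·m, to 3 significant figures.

M_n ≈ 122 kN·m

A_s = 3 × 254 = 762 mm².
T = A_s f_y = 762 × 415 = 316230 N = 316.23 kN.
From C = T: a = T/(0.85 f'_c b) = 316230/(0.85 × 26.3 × 540) = 26.20 mm.
M_n = T(d − a/2) = 316.23 kN × (400 − 13.1) mm = 122.35 kN·m.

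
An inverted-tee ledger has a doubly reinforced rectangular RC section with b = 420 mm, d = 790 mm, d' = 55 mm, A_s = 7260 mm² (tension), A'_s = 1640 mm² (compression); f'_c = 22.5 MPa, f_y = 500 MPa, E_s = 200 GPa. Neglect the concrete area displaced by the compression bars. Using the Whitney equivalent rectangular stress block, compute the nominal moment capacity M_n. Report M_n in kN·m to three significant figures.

M_n ≈ 2330 kN·m

Assume both tension and compression steel yield.
Net tension couple steel: A_s − A'_s = 5620 mm².
a = (A_s − A'_s) f_y / (0.85 f'_c b) = 2810000/(0.85 × 22.5 × 420) = 349.83 mm.
c = a/β₁ = 349.83/0.85 = 411.56 mm; ε'_s = 0.003(c − d')/c = 0.0026 ≥ f_y/E_s = 0.0025, so compression steel does yield.
M_n = (A_s − A'_s) f_y (d − a/2) + A'_s f_y (d − d') = [2810000 × (790 − 174.915) + 820000 × (790 − 55)] × 10⁻⁶ = 1728.39 + 602.70 = 2331.09 kN·m.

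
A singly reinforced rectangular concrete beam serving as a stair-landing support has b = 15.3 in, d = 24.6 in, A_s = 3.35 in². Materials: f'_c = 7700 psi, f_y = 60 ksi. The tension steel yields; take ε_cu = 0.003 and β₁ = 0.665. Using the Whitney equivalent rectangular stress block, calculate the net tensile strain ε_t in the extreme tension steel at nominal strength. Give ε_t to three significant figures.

a = A_s f_y/(0.85 f'_c b) = 2.007 in.
β₁ = 0.665, so c = a/β₁ = 2.007/0.665 = 3.018 in.
From the linear strain diagram with ε_cu = 0.003: ε_t = 0.003 (d − c)/c = 0.003 × (24.6 − 3.018)/3.018 = 0.0215.
Since ε_t ≥ 0.005, the section is tension-controlled.

ε_t ≈ 0.0215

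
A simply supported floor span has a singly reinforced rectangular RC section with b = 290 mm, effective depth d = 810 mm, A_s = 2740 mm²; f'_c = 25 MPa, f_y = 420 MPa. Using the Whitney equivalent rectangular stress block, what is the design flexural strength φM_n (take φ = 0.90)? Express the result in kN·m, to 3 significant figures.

T = A_s f_y = 2740 × 420 = 1150800 N = 1150.8 kN.
From C = T: a = T/(0.85 f'_c b) = 1150800/(0.85 × 25 × 290) = 186.74 mm.
M_n = T(d − a/2) = 1150.8 kN × (810 − 93.37) mm = 824.70 kN·m.
φM_n = 0.90 × 824.70 = 742.23 kN·m.

φM_n ≈ 742 kN·m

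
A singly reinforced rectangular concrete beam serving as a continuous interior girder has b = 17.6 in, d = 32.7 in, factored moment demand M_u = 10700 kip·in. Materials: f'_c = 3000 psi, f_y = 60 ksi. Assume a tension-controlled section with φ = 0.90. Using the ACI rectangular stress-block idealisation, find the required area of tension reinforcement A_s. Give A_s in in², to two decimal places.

A_s ≈ 7.09 in²

M_n = M_u/φ = 10700/0.90 = 11888.9 kip·in.
From M_n = 0.85 f'_c a b (d − a/2):
a = d − √(d² − 2M_n/(0.85 f'_c b)) = 32.7 − √(32.7² − 2 × 11888.9/(0.85 × 3 × 17.6)) = 9.473 in.
A_s = 0.85 f'_c a b / f_y = 0.85 × 3 × 9.473 × 17.6 / 60 = 7.086 in².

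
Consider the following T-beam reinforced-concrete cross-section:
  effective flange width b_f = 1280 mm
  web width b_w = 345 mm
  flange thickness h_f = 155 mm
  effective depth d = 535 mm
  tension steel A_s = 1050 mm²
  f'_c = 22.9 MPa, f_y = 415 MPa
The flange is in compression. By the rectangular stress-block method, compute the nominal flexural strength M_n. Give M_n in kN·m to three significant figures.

M_n ≈ 229 kN·m

Tension: T = A_s f_y = 1050 × 415 = 435750 N.
Try a within the flange: a = T/(0.85 f'_c b_f) = 435750/(0.85 × 22.9 × 1280) = 17.49 mm.
Since a = 17.49 ≤ h_f = 155 mm, the stress block lies entirely in the flange; analyse as a rectangular beam of width b_f.
M_n = T(d − a/2) = 435750 × (535 − 8.745) = 229.32 × 10⁶ N·mm.
M_n = 229.32 kN·m.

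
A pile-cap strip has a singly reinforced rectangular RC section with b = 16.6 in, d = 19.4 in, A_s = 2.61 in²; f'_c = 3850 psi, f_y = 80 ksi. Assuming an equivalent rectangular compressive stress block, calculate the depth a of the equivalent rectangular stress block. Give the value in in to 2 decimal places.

a ≈ 3.84 in

T = A_s f_y = 2.61 × 80 = 208.8 kips.
a = T/(0.85 f'_c b) = 208.8/(0.85 × 3.85 × 16.6) = 3.84 in.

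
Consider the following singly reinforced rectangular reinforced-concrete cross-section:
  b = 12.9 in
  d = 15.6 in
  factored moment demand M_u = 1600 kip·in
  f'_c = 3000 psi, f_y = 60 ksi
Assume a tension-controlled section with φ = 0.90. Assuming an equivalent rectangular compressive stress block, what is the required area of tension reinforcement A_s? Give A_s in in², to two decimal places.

A_s ≈ 2.18 in²

M_n = M_u/φ = 1600/0.90 = 1777.78 kip·in.
From M_n = 0.85 f'_c a b (d − a/2):
a = d − √(d² − 2M_n/(0.85 f'_c b)) = 15.6 − √(15.6² − 2 × 1777.78/(0.85 × 3 × 12.9)) = 3.969 in.
A_s = 0.85 f'_c a b / f_y = 0.85 × 3 × 3.969 × 12.9 / 60 = 2.176 in².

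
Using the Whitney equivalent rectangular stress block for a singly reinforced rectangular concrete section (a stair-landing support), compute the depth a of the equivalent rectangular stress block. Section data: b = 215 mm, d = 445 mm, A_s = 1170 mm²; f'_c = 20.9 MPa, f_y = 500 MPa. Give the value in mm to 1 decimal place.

a ≈ 153.2 mm

T = A_s f_y = 1170 × 500 = 585000 N = 585 kN.
Setting C = 0.85 f'_c a b equal to T: a = 585000/(0.85 × 20.9 × 215) = 153.2 mm.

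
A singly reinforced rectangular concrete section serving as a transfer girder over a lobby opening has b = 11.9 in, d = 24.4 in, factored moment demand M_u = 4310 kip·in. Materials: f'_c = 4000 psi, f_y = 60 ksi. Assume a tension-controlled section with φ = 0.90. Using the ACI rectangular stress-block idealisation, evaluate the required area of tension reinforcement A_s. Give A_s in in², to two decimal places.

A_s ≈ 3.68 in²

M_n = M_u/φ = 4310/0.90 = 4788.89 kip·in.
From M_n = 0.85 f'_c a b (d − a/2):
a = d − √(d² − 2M_n/(0.85 f'_c b)) = 24.4 − √(24.4² − 2 × 4788.89/(0.85 × 4 × 11.9)) = 5.462 in.
A_s = 0.85 f'_c a b / f_y = 0.85 × 4 × 5.462 × 11.9 / 60 = 3.683 in².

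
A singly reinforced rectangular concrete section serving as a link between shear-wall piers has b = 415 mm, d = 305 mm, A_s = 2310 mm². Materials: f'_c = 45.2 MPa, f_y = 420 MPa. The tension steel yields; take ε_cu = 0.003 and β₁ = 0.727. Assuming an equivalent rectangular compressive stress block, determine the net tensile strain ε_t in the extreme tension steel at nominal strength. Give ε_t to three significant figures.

a = A_s f_y/(0.85 f'_c b) = 60.85 mm.
β₁ = 0.727, so c = a/β₁ = 60.85/0.727 = 83.70 mm.
From the linear strain diagram with ε_cu = 0.003: ε_t = 0.003 (d − c)/c = 0.003 × (305 − 83.70)/83.70 = 0.00793.
Since ε_t ≥ 0.005, the section is tension-controlled.

ε_t ≈ 0.00793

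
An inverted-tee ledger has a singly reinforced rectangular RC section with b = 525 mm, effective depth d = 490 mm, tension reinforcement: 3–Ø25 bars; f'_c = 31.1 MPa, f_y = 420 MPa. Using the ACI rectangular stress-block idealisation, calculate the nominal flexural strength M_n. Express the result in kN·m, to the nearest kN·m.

M_n ≈ 289 kN·m

A_s = 3 × 491 = 1473 mm².
T = A_s f_y = 1473 × 420 = 618660 N = 618.66 kN.
From C = T: a = T/(0.85 f'_c b) = 618660/(0.85 × 31.1 × 525) = 44.58 mm.
M_n = T(d − a/2) = 618.66 kN × (490 − 22.29) mm = 289.35 kN·m.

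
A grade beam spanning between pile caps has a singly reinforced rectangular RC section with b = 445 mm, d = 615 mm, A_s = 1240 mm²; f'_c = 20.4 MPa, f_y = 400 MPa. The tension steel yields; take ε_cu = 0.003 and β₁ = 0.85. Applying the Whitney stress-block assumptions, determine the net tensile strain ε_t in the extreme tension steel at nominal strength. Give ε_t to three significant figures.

a = A_s f_y/(0.85 f'_c b) = 64.28 mm.
β₁ = 0.85, so c = a/β₁ = 64.28/0.85 = 75.62 mm.
From the linear strain diagram with ε_cu = 0.003: ε_t = 0.003 (d − c)/c = 0.003 × (615 − 75.62)/75.62 = 0.0214.
Since ε_t ≥ 0.005, the section is tension-controlled.

ε_t ≈ 0.0214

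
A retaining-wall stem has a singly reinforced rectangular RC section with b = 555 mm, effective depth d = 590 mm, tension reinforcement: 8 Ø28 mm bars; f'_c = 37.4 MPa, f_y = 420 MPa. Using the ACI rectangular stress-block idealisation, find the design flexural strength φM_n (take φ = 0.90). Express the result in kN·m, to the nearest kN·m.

φM_n ≈ 990 kN·m

A_s = 8 × 616 = 4928 mm².
T = A_s f_y = 4928 × 420 = 2069760 N = 2069.76 kN.
From C = T: a = T/(0.85 f'_c b) = 2069760/(0.85 × 37.4 × 555) = 117.31 mm.
M_n = T(d − a/2) = 2069.76 kN × (590 − 58.655) mm = 1099.76 kN·m.
φM_n = 0.90 × 1099.76 = 989.78 kN·m.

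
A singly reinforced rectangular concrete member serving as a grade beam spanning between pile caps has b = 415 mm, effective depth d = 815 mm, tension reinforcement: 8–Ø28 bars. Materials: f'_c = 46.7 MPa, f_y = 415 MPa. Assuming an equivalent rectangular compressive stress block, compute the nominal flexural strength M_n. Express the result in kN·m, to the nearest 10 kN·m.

M_n ≈ 1540 kN·m

A_s = 8 × 616 = 4928 mm².
T = A_s f_y = 4928 × 415 = 2045120 N = 2045.12 kN.
From C = T: a = T/(0.85 f'_c b) = 2045120/(0.85 × 46.7 × 415) = 124.15 mm.
M_n = T(d − a/2) = 2045.12 kN × (815 − 62.075) mm = 1539.82 kN·m.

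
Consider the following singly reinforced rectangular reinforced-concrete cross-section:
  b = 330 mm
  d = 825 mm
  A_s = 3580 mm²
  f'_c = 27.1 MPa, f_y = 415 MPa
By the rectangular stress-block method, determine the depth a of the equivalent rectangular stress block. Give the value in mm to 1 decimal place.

T = A_s f_y = 3580 × 415 = 1485700 N = 1485.7 kN.
Setting C = 0.85 f'_c a b equal to T: a = 1485700/(0.85 × 27.1 × 330) = 195.4 mm.

a ≈ 195.4 mm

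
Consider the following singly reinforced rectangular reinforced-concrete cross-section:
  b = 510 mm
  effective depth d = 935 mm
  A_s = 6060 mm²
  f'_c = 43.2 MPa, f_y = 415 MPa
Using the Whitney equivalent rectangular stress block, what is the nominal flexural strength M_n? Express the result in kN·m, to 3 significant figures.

M_n ≈ 2180 kN·m

T = A_s f_y = 6060 × 415 = 2514900 N = 2514.9 kN.
From C = T: a = T/(0.85 f'_c b) = 2514900/(0.85 × 43.2 × 510) = 134.29 mm.
M_n = T(d − a/2) = 2514.9 kN × (935 − 67.145) mm = 2182.57 kN·m.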